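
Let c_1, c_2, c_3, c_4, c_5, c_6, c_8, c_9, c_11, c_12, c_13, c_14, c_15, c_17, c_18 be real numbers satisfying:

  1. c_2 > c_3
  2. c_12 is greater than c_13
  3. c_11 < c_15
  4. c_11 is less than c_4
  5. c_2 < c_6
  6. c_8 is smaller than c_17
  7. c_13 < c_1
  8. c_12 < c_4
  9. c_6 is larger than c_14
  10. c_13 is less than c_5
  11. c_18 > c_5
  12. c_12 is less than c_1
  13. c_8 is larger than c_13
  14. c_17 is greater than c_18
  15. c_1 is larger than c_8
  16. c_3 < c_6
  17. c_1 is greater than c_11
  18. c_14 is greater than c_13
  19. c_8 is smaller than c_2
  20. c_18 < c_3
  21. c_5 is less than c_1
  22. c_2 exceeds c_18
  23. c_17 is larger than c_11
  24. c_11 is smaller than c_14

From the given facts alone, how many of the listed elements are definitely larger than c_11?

Directly above c_11: c_17, c_14, c_1, c_15, c_4.
One step further: c_6 (6 so far).
No other element is forced above c_11 by the given relations, so the count is 6.

6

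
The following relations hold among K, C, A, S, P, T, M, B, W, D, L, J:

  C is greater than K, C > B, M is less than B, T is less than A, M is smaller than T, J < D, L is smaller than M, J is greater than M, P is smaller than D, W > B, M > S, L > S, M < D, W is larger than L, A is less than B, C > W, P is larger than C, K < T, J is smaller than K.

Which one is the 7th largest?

T

Piecing the relations together gives one ordering: S < L < M < J < K < T < A < B < W < C < P < D.
Counting 7 from the largest end gives T.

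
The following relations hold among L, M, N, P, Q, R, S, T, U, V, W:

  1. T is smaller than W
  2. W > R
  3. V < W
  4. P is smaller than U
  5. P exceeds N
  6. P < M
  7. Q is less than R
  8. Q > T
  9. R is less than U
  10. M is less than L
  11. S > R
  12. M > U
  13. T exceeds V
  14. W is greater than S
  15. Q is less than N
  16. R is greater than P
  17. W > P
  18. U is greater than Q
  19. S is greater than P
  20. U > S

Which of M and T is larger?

M

T < Q and Q < R give T < R.
Then R < S extends the chain to S.
Then S < U extends the chain to U.
With U < M: T < Q < R < S < U < M.
So T < M; M is the larger of the two.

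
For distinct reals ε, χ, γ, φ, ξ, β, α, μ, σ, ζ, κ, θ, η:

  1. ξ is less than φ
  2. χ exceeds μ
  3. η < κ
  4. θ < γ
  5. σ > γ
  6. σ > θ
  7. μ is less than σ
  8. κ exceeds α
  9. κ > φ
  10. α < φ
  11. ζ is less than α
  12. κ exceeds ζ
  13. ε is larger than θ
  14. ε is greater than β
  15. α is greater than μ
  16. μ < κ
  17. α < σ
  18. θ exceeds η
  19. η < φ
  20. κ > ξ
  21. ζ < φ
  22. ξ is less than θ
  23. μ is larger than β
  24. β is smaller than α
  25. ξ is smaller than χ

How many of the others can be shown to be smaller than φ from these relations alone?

From φ the given relations immediately reach ξ, ζ, η, α.
From those, β, μ — 6 in total.
No other element is forced below φ by the given relations, so the count is 6.

6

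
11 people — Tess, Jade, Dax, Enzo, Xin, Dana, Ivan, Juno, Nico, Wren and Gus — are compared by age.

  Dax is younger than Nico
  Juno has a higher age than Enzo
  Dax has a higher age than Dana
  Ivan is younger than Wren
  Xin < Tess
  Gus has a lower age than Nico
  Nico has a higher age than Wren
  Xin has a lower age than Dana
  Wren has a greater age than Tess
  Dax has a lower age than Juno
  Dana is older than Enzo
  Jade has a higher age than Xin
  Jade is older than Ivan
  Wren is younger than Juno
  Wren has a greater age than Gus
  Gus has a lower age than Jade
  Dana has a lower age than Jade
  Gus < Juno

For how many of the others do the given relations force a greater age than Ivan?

The elements the relations force above Ivan are Wren, Nico, Jade, Juno — no chain reaches any other.
That is 4.

4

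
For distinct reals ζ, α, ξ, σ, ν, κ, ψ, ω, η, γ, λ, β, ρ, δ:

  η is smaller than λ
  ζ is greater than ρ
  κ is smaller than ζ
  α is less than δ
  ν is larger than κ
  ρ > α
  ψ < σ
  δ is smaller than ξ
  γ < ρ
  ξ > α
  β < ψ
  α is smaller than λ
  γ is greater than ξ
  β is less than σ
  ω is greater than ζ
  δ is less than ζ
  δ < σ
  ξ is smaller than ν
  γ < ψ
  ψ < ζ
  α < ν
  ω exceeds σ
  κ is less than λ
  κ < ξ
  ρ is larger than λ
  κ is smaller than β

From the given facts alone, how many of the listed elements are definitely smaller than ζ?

10

The elements the relations force below ζ are κ, η, α, β, δ, λ, ξ, γ, ρ, ψ — no chain reaches any other.
That is 10.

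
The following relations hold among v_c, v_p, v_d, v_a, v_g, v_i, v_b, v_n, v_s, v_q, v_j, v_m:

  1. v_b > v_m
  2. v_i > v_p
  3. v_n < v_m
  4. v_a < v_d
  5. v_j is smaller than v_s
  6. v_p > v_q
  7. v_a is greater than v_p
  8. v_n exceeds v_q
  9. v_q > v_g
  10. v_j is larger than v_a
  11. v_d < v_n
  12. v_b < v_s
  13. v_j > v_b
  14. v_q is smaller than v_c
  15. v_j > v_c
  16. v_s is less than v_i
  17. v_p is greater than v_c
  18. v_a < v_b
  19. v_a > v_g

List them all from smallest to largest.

Each adjacent pair is fixed by a given relation: v_g < v_q; v_q < v_c; v_c < v_p; v_p < v_a; v_a < v_d; v_d < v_n; v_n < v_m; v_m < v_b; v_b < v_j; v_j < v_s; v_s < v_i. Chaining them end to end gives the full order.

v_g < v_q < v_c < v_p < v_a < v_d < v_n < v_m < v_b < v_j < v_s < v_i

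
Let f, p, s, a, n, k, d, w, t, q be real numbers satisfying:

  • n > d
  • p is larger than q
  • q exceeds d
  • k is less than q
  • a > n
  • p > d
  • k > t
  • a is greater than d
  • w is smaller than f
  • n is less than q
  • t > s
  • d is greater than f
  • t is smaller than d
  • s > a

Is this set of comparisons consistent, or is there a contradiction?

inconsistent

We have t < d stated directly, yet also d < n < a < s < t by chaining the others — so d < t. Contradiction.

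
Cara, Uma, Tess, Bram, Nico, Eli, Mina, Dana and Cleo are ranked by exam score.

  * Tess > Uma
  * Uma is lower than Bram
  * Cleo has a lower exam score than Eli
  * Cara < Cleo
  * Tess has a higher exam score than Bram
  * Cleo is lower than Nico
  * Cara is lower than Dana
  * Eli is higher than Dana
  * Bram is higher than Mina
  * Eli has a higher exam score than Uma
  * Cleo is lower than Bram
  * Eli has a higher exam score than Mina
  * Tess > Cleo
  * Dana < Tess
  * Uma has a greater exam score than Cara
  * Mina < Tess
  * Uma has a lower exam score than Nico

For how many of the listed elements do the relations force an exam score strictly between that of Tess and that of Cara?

4

Chaining upward from Cara reaches: Dana, Cleo, Uma, Bram, Eli, Nico.
Chaining downward from Tess reaches: Dana, Cleo, Mina, Uma, Bram.
Strictly between Cara and Tess are those in both lists: Dana, Cleo, Uma, Bram — 4 elements.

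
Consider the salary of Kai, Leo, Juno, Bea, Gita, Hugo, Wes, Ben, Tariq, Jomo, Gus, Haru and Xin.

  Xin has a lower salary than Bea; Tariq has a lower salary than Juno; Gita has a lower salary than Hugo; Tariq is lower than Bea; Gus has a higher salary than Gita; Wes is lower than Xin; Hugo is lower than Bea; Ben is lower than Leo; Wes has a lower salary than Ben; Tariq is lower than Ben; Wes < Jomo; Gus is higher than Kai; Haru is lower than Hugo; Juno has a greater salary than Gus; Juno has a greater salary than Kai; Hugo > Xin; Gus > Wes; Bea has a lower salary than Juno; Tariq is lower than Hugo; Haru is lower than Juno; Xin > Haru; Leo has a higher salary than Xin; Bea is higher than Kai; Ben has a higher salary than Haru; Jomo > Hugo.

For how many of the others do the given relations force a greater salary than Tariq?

From Tariq the given relations immediately reach Ben, Hugo, Bea, Juno.
From those, Leo, Jomo — 6 in total.
No other element is forced above Tariq by the given relations, so the count is 6.

6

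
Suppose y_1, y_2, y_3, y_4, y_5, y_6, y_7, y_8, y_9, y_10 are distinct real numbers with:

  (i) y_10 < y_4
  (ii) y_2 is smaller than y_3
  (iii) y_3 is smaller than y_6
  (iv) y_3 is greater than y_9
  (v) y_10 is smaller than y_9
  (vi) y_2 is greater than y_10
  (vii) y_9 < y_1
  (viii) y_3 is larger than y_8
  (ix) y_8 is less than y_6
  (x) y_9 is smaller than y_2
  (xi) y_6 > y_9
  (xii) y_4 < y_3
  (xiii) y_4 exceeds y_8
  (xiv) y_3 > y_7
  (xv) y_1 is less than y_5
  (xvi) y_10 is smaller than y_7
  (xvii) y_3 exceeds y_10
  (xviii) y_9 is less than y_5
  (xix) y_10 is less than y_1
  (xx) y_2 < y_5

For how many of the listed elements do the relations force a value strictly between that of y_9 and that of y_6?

2

The relations place y_9 below y_6. An element lies strictly between them when it is forced above y_9 and also forced below y_6.
Above y_9: {y_2, y_1, y_5, y_3}. Below y_6: {y_10, y_7, y_8, y_4, y_2, y_3}.
Intersection: {y_2, y_3} — 2.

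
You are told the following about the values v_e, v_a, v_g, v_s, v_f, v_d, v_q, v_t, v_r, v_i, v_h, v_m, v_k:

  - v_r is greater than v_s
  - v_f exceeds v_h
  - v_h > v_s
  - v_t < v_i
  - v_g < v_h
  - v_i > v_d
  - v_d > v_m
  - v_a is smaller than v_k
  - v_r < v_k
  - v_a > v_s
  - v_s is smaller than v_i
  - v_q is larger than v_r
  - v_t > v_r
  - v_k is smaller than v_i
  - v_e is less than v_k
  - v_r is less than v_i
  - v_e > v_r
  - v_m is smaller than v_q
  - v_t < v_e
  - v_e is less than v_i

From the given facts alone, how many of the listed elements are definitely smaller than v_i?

The elements the relations force below v_i are v_s, v_r, v_t, v_a, v_e, v_m, v_k, v_d — no chain reaches any other.
That is 8.

8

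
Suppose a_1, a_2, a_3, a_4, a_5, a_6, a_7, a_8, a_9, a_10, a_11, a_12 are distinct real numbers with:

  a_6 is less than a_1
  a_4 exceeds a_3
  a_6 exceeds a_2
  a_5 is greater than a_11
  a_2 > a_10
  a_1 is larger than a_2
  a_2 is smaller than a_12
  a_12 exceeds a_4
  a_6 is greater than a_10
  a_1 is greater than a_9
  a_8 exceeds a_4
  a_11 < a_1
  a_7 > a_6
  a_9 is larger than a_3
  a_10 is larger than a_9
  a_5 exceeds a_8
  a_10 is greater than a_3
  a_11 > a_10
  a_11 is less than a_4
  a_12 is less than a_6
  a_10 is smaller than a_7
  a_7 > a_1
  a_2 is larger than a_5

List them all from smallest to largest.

The consecutive links are each given: a_3 < a_9; a_9 < a_10; a_10 < a_11; a_11 < a_4; a_4 < a_8; a_8 < a_5; a_5 < a_2; a_2 < a_12; a_12 < a_6; a_6 < a_1; a_1 < a_7.

a_3 < a_9 < a_10 < a_11 < a_4 < a_8 < a_5 < a_2 < a_12 < a_6 < a_1 < a_7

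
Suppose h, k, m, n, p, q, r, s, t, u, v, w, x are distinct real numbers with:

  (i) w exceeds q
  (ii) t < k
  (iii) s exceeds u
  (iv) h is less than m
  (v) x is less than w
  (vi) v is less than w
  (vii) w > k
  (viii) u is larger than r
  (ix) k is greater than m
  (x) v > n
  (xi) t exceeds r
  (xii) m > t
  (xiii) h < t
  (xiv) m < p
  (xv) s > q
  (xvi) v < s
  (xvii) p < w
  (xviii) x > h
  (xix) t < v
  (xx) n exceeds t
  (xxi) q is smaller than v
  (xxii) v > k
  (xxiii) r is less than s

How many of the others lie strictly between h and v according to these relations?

Chaining upward from h reaches: t, n, m, k, x, p, s, w.
Chaining downward from v reaches: q, r, t, n, m, k.
Strictly between h and v are those in both lists: t, n, m, k — 4 elements.

4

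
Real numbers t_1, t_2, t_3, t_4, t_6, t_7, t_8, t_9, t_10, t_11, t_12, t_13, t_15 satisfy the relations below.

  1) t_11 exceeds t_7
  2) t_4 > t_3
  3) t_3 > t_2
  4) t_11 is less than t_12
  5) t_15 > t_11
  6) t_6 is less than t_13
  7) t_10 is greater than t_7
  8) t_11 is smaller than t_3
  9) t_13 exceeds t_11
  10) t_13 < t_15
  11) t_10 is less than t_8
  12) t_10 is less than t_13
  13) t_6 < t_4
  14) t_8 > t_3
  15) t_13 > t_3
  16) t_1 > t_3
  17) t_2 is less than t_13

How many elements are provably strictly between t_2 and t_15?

2

Chaining upward from t_2 reaches: t_3, t_1, t_13, t_8, t_4.
Chaining downward from t_15 reaches: t_6, t_7, t_10, t_11, t_3, t_13.
Strictly between t_2 and t_15 are those in both lists: t_3, t_13 — 2 elements.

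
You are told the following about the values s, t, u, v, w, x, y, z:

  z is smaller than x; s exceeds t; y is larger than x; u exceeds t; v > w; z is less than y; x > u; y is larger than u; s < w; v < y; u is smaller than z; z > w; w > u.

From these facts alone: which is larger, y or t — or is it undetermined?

y

Chaining the given relations: t < u < w < z < x < y.
So y is larger.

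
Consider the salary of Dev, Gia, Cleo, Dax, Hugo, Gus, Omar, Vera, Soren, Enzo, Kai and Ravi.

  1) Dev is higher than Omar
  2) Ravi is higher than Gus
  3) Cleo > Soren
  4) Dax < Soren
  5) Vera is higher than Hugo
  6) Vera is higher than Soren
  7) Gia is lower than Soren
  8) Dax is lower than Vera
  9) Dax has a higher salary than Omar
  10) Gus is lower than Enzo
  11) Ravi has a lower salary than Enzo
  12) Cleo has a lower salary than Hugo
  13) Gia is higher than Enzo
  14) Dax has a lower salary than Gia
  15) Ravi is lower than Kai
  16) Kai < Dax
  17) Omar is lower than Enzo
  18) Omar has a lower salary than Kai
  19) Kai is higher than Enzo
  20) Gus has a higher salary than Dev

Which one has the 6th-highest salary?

The consecutive relations fix a unique order: Omar < Dev < Gus < Ravi < Enzo < Kai < Dax < Gia < Soren < Cleo < Hugo < Vera.
The 6th largest is Dax.

Dax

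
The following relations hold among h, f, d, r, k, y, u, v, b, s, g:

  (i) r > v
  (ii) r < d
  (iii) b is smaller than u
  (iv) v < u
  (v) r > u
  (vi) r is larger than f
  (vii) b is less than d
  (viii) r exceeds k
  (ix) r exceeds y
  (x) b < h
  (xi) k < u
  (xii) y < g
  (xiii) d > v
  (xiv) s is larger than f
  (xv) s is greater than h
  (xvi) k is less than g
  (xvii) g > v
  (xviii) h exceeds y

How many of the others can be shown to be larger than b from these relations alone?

5

The elements the relations force above b are u, r, d, h, s — no chain reaches any other.
That is 5.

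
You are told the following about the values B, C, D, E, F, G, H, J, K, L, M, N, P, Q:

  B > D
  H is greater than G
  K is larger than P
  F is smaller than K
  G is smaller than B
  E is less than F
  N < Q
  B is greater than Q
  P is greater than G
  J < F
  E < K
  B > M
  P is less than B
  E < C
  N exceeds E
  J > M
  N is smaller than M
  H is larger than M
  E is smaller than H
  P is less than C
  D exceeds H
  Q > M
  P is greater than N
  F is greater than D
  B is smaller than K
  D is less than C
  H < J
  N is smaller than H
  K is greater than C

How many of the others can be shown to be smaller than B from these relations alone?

8

Directly below B: G, P, M, D, Q.
One step further: N, H (7 so far).
One step further: E (8 so far).
Nothing else is reachable below B; 8 in all.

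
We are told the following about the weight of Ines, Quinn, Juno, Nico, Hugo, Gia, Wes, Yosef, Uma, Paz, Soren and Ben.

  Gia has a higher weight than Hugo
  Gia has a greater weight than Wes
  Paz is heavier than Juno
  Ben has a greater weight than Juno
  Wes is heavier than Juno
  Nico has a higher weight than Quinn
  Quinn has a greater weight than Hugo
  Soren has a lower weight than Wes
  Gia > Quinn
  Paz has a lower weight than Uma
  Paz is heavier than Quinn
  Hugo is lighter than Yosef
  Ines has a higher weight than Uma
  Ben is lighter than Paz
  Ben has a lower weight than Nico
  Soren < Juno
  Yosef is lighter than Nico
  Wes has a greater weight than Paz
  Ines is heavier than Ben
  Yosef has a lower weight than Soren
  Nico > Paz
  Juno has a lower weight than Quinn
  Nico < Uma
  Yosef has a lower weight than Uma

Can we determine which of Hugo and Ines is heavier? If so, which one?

Hugo < Yosef < Soren < Juno < Quinn < Paz < Nico < Uma < Ines, by transitivity through Yosef, Soren, Juno, Quinn, Paz, Nico, Uma.
So Ines is heavier.

Ines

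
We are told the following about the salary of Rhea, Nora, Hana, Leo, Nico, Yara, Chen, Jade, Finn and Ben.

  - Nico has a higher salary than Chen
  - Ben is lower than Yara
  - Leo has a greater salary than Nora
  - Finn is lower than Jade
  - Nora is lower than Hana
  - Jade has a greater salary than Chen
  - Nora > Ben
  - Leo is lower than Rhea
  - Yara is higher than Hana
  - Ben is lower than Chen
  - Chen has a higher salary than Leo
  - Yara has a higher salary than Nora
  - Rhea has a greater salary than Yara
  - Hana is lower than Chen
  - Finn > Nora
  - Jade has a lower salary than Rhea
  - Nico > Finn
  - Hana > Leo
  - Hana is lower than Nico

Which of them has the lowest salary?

Chaining upward from Ben: directly above it, Nora, Chen, Yara; then Leo, Finn, Hana, Jade, Nico, Rhea.
That covers every other element, and nothing is given below Ben, so Ben is the lowest salary.

Ben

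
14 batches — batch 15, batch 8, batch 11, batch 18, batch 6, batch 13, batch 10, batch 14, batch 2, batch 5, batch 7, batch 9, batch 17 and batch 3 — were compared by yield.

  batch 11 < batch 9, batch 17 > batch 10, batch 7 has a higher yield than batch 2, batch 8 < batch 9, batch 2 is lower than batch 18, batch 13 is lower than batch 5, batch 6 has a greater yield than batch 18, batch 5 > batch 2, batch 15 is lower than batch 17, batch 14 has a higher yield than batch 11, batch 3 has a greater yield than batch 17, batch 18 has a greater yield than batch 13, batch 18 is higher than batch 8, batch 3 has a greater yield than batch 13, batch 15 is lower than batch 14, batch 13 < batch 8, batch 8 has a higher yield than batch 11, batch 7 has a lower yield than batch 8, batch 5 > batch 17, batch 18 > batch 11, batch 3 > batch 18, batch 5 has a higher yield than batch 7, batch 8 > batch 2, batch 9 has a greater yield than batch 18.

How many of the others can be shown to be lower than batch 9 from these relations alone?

The elements the relations force below batch 9 are batch 2, batch 7, batch 11, batch 13, batch 8, batch 18 — no chain reaches any other.
That is 6.

6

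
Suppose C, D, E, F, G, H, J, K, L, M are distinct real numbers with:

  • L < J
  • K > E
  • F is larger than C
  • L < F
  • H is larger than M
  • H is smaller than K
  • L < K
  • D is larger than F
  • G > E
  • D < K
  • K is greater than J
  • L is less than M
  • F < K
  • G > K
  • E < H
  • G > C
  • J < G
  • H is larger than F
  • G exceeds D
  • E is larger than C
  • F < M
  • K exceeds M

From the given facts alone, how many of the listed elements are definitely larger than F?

From F the given relations immediately reach D, M, H, K.
From those, G — 5 in total.
Nothing else is reachable above F; 5 in all.

5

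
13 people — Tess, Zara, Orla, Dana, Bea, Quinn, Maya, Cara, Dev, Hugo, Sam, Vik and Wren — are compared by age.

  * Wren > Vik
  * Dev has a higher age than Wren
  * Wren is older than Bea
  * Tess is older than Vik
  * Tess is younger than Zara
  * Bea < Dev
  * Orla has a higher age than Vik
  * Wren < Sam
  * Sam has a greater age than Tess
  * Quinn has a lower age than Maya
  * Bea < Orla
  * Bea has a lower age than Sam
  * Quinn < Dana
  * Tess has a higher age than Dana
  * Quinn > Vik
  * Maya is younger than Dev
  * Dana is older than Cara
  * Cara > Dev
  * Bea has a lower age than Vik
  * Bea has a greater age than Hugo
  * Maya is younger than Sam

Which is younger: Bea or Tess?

The relevant relations are Bea < Vik; Vik < Quinn; Quinn < Maya; Maya < Dev; Dev < Cara; Cara < Dana; Dana < Tess.
Chaining these gives Bea < Vik < Quinn < Maya < Dev < Cara < Dana < Tess.
So Bea < Tess; Bea is the younger of the two.

Bea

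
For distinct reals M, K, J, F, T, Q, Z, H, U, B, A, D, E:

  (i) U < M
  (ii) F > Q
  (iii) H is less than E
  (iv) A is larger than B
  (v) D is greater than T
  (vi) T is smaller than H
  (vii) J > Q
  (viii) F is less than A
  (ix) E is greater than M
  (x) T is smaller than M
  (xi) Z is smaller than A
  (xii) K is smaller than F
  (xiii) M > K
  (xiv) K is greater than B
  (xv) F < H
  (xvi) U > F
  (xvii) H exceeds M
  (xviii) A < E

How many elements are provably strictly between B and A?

The relations place B below A. An element lies strictly between them when it is forced above B and also forced below A.
Above B: {K, F, U, M, H, E}. Below A: {Q, Z, K, F}.
Intersection: {K, F} — 2.

2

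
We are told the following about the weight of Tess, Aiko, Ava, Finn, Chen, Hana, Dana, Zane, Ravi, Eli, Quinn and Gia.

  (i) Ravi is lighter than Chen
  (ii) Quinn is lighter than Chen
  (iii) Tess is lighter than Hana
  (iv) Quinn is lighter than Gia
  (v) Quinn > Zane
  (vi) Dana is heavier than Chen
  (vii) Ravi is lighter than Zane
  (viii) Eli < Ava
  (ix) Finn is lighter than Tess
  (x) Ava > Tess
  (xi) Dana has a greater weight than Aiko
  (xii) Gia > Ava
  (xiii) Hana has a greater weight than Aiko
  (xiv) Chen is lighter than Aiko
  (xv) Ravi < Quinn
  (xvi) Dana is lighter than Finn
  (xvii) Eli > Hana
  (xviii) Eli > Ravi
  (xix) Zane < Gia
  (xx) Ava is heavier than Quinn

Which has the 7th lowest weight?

Piecing the relations together gives one ordering: Ravi < Zane < Quinn < Chen < Aiko < Dana < Finn < Tess < Hana < Eli < Ava < Gia.
Counting 7 from the smallest end gives Finn.

Finn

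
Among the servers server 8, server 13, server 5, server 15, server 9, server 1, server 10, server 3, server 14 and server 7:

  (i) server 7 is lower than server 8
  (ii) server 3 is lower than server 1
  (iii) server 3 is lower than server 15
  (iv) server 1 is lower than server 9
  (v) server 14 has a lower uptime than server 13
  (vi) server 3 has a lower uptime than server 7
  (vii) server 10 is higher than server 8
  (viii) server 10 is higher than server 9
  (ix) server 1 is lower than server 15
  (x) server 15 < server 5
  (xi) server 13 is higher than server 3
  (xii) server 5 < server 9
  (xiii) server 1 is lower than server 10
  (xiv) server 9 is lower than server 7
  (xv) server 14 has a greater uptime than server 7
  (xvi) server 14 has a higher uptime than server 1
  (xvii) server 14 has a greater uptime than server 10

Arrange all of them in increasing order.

Nothing is placed below server 3, so it is least; from there server 3 < server 1; server 1 < server 15; server 15 < server 5; server 5 < server 9; server 9 < server 7; server 7 < server 8; server 8 < server 10; server 10 < server 14; server 14 < server 13, each given directly.

server 3 < server 1 < server 15 < server 5 < server 9 < server 7 < server 8 < server 10 < server 14 < server 13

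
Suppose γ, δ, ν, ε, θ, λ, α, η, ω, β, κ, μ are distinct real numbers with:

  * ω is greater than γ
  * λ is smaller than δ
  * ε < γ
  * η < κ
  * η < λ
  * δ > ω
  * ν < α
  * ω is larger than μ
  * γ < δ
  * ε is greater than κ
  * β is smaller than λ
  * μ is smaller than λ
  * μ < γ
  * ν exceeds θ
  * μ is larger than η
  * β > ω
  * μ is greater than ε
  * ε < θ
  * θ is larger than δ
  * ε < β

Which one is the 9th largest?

μ

The consecutive relations fix a unique order: η < κ < ε < μ < γ < ω < β < λ < δ < θ < ν < α.
Counting 9 from the largest end gives μ.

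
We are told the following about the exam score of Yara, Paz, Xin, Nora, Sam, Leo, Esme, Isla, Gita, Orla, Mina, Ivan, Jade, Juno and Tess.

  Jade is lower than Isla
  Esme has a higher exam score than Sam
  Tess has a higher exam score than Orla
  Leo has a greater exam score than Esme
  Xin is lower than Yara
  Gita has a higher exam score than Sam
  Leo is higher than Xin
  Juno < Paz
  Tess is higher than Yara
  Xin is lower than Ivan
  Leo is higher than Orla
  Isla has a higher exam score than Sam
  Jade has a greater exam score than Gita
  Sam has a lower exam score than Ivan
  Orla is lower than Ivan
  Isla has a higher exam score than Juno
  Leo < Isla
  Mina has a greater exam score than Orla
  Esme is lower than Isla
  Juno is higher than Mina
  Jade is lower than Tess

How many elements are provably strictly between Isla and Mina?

1

The relations place Mina below Isla. An element lies strictly between them when it is forced above Mina and also forced below Isla.
Above Mina: {Juno, Paz}. Below Isla: {Orla, Xin, Sam, Esme, Gita, Jade, Leo, Juno}.
Intersection: {Juno} — 1.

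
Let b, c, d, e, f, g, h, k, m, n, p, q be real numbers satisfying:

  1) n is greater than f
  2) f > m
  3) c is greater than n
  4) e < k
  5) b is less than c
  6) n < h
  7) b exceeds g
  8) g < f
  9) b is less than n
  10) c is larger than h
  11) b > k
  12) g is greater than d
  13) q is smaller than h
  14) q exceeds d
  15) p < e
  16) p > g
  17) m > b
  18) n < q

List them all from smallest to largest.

Each adjacent pair is fixed by a given relation: d < g; g < p; p < e; e < k; k < b; b < m; m < f; f < n; n < q; q < h; h < c. Chaining them end to end gives the full order.

d < g < p < e < k < b < m < f < n < q < h < c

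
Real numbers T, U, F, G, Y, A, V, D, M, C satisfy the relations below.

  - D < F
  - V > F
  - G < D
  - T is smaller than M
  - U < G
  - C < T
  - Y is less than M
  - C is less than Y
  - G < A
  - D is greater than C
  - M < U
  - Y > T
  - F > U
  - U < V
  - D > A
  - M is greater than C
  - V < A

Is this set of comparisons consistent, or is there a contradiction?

inconsistent

We have V < A stated directly, yet also A < D < F < V by chaining the others — so A < V. Contradiction.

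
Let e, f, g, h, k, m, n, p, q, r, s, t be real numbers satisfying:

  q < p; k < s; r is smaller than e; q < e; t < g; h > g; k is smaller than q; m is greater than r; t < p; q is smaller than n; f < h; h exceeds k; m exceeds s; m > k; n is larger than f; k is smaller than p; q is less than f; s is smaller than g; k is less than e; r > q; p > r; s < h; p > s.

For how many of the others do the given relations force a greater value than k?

Directly above k: q, s, m, p, h, e.
One step further: f, r, g, n (10 so far).
No other element is forced above k by the given relations, so the count is 10.

10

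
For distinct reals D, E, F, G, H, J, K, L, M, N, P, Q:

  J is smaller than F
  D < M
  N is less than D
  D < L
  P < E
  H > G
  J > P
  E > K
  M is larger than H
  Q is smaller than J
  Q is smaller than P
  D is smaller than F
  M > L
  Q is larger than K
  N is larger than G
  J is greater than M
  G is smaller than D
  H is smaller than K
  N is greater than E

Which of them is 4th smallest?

Chaining the given pairs: G < H < K < Q < P < E < N < D < L < M < J < F.
The 4th smallest is Q.

Q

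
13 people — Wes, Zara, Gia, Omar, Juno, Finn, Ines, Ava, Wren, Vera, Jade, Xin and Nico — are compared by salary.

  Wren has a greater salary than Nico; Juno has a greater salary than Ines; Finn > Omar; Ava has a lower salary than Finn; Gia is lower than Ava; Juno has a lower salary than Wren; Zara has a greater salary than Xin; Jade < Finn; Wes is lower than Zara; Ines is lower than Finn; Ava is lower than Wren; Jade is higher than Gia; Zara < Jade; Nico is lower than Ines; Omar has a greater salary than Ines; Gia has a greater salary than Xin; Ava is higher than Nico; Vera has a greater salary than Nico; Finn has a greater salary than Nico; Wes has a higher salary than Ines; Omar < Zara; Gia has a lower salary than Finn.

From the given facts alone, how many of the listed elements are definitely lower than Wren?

Directly below Wren: Nico, Juno, Ava.
One step further: Ines, Gia (5 so far).
One step further: Xin (6 so far).
No other element is forced below Wren by the given relations, so the count is 6.

6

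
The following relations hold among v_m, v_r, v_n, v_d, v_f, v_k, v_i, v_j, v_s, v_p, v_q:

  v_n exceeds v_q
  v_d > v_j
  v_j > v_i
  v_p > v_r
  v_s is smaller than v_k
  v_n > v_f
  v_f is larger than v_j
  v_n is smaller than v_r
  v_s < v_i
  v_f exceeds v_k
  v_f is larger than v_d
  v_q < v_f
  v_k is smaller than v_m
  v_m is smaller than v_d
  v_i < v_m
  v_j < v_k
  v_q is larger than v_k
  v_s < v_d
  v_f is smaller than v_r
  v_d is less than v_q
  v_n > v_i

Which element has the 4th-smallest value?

Chaining the given pairs: v_s < v_i < v_j < v_k < v_m < v_d < v_q < v_f < v_n < v_r < v_p.
The 4th smallest is v_k.

v_k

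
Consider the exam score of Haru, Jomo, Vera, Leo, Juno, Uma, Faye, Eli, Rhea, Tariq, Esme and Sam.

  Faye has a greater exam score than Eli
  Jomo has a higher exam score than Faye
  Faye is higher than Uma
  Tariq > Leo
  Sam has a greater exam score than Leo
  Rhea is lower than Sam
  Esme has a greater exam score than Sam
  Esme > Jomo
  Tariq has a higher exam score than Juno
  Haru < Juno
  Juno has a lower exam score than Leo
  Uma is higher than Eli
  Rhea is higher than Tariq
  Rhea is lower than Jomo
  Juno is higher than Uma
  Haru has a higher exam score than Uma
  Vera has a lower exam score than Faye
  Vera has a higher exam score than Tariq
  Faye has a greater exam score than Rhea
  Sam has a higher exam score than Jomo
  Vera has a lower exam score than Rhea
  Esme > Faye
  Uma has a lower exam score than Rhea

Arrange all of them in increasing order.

Eli < Uma < Haru < Juno < Leo < Tariq < Vera < Rhea < Faye < Jomo < Sam < Esme

The consecutive links are each given: Eli < Uma; Uma < Haru; Haru < Juno; Juno < Leo; Leo < Tariq; Tariq < Vera; Vera < Rhea; Rhea < Faye; Faye < Jomo; Jomo < Sam; Sam < Esme.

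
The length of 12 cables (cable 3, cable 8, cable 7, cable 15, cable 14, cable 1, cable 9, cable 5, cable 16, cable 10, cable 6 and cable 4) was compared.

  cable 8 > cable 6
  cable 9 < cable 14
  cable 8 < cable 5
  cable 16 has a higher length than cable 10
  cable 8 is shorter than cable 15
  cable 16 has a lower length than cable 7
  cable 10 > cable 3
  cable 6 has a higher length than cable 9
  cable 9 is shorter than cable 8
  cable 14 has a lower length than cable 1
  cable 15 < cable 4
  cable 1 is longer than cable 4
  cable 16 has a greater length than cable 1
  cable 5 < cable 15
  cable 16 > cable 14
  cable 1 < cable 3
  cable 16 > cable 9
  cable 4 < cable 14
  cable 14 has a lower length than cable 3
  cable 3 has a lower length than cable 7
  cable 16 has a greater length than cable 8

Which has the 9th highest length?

Piecing the relations together gives one ordering: cable 9 < cable 6 < cable 8 < cable 5 < cable 15 < cable 4 < cable 14 < cable 1 < cable 3 < cable 10 < cable 16 < cable 7.
Counting 9 from the largest end gives cable 5.

cable 5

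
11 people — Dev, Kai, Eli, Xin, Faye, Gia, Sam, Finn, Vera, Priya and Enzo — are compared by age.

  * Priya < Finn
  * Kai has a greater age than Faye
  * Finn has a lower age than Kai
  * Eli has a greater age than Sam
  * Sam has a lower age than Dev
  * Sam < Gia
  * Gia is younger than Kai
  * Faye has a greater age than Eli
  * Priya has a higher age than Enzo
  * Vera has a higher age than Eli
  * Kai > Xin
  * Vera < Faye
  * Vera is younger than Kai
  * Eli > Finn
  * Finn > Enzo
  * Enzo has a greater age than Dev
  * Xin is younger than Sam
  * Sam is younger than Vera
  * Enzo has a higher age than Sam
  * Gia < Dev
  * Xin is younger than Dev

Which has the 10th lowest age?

The consecutive relations fix a unique order: Xin < Sam < Gia < Dev < Enzo < Priya < Finn < Eli < Vera < Faye < Kai.
Counting 10 from the smallest end gives Faye.

Faye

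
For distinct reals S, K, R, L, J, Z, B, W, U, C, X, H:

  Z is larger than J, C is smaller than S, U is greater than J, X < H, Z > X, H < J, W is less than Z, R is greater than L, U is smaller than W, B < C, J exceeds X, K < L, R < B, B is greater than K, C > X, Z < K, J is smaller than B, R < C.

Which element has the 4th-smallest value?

U

Piecing the relations together gives one ordering: X < H < J < U < W < Z < K < L < R < B < C < S.
Counting 4 from the smallest end gives U.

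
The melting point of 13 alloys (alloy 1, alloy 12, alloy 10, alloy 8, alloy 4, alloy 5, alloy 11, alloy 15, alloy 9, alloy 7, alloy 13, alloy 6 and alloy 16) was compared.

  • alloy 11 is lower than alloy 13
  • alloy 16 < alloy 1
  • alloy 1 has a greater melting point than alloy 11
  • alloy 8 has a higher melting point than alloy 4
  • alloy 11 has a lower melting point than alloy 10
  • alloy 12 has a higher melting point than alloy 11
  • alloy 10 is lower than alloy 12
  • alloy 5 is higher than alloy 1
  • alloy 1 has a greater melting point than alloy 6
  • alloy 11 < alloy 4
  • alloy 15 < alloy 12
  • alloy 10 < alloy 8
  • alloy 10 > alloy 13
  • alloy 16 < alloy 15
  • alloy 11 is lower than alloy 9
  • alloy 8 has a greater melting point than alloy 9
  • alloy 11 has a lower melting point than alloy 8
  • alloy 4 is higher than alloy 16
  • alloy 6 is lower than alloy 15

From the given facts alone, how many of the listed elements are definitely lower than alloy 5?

The elements the relations force below alloy 5 are alloy 16, alloy 6, alloy 11, alloy 1 — no chain reaches any other.
That is 4.

4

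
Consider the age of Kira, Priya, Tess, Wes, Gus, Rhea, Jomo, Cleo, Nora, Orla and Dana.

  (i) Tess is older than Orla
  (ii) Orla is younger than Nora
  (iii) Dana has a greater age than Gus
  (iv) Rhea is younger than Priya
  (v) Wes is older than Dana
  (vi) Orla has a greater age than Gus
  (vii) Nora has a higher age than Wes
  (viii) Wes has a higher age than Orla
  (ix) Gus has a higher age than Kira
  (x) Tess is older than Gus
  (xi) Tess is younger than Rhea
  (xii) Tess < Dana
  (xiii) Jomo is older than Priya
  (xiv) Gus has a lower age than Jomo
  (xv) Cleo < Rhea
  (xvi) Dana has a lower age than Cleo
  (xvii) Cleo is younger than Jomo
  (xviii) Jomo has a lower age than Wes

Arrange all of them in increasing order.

Nothing is placed below Kira, so it is least; from there Kira < Gus; Gus < Orla; Orla < Tess; Tess < Dana; Dana < Cleo; Cleo < Rhea; Rhea < Priya; Priya < Jomo; Jomo < Wes; Wes < Nora, each given directly.

Kira < Gus < Orla < Tess < Dana < Cleo < Rhea < Priya < Jomo < Wes < Nora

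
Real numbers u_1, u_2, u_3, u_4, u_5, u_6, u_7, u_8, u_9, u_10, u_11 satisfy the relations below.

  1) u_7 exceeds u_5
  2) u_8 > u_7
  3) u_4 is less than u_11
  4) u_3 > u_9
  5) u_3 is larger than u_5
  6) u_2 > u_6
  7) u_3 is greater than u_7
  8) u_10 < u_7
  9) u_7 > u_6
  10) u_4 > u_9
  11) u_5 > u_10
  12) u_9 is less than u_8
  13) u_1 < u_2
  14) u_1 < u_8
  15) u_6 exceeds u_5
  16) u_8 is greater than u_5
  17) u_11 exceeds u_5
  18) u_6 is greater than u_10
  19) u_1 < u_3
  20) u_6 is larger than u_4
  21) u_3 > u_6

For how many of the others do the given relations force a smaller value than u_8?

7

The elements the relations force below u_8 are u_10, u_5, u_9, u_4, u_1, u_6, u_7 — no chain reaches any other.
That is 7.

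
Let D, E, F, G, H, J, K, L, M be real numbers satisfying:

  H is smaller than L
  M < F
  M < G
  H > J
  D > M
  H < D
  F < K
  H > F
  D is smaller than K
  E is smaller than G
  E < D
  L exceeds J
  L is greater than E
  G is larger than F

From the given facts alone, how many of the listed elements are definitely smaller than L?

The elements the relations force below L are M, J, F, E, H — no chain reaches any other.
That is 5.

5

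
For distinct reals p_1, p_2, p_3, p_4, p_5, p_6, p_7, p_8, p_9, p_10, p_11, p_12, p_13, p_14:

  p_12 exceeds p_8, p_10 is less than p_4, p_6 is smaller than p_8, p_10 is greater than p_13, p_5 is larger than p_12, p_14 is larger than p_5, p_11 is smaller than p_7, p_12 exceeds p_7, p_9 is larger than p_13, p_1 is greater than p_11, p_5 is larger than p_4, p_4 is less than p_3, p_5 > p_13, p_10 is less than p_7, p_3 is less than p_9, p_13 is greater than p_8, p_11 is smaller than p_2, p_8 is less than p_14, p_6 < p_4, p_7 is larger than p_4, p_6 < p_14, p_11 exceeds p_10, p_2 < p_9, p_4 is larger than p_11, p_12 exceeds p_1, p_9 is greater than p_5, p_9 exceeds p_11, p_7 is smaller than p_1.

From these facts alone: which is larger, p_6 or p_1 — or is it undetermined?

p_1

Link the given pairs in sequence: p_6 < p_8; p_8 < p_13; p_13 < p_10; p_10 < p_11; p_11 < p_4; p_4 < p_7; p_7 < p_1.
Chaining these gives p_6 < p_8 < p_13 < p_10 < p_11 < p_4 < p_7 < p_1.
So p_1 is larger.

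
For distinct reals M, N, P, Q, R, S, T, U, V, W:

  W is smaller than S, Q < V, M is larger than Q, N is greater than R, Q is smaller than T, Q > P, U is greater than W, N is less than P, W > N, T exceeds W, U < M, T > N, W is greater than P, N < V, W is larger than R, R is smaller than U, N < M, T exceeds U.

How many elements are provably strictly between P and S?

1

Chaining upward from P reaches: W, U, Q, M, V, T.
Chaining downward from S reaches: R, N, W.
Strictly between P and S are those in both lists: W — 1 element.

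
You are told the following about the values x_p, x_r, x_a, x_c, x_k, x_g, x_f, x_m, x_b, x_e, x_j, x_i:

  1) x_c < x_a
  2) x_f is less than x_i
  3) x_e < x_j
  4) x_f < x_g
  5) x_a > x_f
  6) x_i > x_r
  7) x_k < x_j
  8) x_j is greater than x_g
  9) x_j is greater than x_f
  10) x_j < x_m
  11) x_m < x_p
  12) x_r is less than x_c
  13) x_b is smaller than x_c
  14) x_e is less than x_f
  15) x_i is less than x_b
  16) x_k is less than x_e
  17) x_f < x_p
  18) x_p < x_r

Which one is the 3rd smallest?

Piecing the relations together gives one ordering: x_k < x_e < x_f < x_g < x_j < x_m < x_p < x_r < x_i < x_b < x_c < x_a.
The 3rd smallest is x_f.

x_f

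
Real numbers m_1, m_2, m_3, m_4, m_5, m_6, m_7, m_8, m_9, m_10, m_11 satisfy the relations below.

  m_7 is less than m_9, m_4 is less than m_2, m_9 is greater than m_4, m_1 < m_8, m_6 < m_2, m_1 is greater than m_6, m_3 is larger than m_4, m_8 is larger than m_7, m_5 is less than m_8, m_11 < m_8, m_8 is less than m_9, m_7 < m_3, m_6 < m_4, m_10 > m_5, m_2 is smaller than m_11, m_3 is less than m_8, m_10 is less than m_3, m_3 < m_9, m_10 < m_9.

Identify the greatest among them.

m_7 is not greatest since m_7 < m_3; m_6 is not greatest since m_6 < m_1; m_5 is not greatest since m_5 < m_10; m_4 is not greatest since m_4 < m_3; m_10 is not greatest since m_10 < m_3; m_2 is not greatest since m_2 < m_11; m_1 is not greatest since m_1 < m_8; m_3 is not greatest since m_3 < m_9; m_11 is not greatest since m_11 < m_8; m_8 is not greatest since m_8 < m_9.
Only m_9 has nothing above it, so m_9 is the greatest.

m_9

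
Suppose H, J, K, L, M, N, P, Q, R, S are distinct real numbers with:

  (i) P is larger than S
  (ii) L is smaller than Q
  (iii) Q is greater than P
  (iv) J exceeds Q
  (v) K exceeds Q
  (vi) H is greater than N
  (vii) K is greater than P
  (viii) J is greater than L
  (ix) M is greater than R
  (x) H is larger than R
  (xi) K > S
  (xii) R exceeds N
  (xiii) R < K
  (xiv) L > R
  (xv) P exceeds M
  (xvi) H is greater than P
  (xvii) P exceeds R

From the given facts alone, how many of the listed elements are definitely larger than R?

7

The elements the relations force above R are M, L, P, Q, H, K, J — no chain reaches any other.
That is 7.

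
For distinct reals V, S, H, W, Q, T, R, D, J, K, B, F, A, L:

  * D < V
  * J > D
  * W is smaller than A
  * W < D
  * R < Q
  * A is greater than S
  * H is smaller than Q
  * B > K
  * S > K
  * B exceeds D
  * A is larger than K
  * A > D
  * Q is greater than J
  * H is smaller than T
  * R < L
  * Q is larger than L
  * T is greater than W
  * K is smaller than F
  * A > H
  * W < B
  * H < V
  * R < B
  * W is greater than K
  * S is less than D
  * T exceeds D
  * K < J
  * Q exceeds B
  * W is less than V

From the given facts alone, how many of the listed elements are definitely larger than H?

4

The elements the relations force above H are A, T, V, Q — no chain reaches any other.
That is 4.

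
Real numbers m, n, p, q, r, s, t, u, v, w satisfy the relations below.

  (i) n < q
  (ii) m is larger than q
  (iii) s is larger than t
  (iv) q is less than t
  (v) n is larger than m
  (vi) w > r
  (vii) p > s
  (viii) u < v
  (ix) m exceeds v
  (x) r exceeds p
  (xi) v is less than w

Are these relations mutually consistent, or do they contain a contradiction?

We have q < m stated directly, yet also m < n < q by chaining the others — so m < q. Contradiction.

inconsistent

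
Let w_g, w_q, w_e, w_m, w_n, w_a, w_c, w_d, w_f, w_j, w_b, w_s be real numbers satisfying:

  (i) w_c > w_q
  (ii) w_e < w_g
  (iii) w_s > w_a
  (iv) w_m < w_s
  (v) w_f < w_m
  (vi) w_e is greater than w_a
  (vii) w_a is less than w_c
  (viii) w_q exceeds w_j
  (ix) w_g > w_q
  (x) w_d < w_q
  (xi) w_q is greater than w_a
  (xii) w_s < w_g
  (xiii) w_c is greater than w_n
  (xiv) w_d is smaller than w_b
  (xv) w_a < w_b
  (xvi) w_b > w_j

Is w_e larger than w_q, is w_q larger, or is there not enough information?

Following every chain through w_e: above w_e we get w_g; below w_e we get w_a.
w_q is not reached, and no chain runs the other way from w_q to w_e.
So the given relations leave the order of w_e and w_q undetermined.

undetermined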